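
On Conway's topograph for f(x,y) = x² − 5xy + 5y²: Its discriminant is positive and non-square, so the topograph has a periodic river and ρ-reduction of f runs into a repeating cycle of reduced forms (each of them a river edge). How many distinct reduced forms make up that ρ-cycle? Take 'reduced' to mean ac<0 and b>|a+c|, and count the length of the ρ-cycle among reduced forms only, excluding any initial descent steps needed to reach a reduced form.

D = 5, ⌊√D⌋ = 2
descent: ρ → (5,5,1)
descent: ρ → (1,1,-1)  [lands on river]
river: ρ → (-1,1,1)
ρ-cycle length = 2 (tail of 2 descent steps not counted)

2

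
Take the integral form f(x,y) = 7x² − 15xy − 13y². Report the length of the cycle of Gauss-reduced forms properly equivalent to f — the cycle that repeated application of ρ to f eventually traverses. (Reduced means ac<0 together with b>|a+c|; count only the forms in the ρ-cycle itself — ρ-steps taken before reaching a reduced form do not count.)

D = 589, ⌊√D⌋ = 24
descent: ρ → (-13,15,7)  [lands on river]
river: ρ → (7,13,-15)
river: ρ → (-15,17,5)
river: ρ → (5,23,-3)
river: ρ → (-3,19,19)
river: ρ → (19,19,-3)
river: ρ → (-3,23,5)
river: ρ → (5,17,-15)
river: ρ → (-15,13,7)
river: ρ → (7,15,-13)
river: ρ → (-13,11,9)
river: ρ → (9,7,-15)
river: ρ → (-15,23,1)
river: ρ → (1,23,-15)
river: ρ → (-15,7,9)
river: ρ → (9,11,-13)
ρ-cycle length = 16 (tail of 1 descent step not counted)

16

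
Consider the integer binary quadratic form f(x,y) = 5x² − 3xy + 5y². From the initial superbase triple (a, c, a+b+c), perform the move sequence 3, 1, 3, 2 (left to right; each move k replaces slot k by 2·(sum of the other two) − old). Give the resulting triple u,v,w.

start (5,5,7) = (f(1,0),f(0,1),f(1,1))
replace slot 3: 2·(5+5) − 7 = 13 → (5,5,13)
replace slot 1: 2·(5+13) − 5 = 31 → (31,5,13)
replace slot 3: 2·(31+5) − 13 = 59 → (31,5,59)
replace slot 2: 2·(31+59) − 5 = 175 → (31,175,59)

31,175,59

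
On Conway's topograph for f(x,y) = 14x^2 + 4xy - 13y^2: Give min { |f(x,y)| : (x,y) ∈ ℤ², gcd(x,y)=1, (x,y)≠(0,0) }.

river: ρ → (-13,22,5)
river: ρ → (5,18,-21)
river: ρ → (-21,24,2)
river: ρ → (2,24,-21)
river: ρ → (-21,18,5)
river: ρ → (5,22,-13)
river: ρ → (-13,4,14)
river: ρ → (14,24,-3)
river: ρ → (-3,24,14)
river: ρ → (14,4,-13)
closes: descent 0, river 10
min |a| on river = 2

2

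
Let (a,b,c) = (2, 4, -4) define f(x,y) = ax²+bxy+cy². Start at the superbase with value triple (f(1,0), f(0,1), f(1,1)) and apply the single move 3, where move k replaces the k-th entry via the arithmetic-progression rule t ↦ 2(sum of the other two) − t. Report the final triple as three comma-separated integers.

start (2,-4,2) = (f(1,0),f(0,1),f(1,1))
replace slot 3: 2·(2+(-4)) − 2 = -6 → (2,-4,-6)

2,-4,-6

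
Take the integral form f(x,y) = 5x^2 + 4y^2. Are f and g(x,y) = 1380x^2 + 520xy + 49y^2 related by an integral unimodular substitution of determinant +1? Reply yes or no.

D₁ = -80, D₂ = -80
f: flip: (5,0,4)→(4,0,5)
f: reduced (well bottom): (4,0,5) with a≤c, −a<b≤a
g: flip: (1380,520,49)→(49,-520,1380)
g: translate: b→-30 (≡-520 mod 98), so (49,-520,1380)→(49,-30,5)
g: flip: (49,-30,5)→(5,30,49)
g: translate: b→0 (≡30 mod 10), so (5,30,49)→(5,0,4)
g: flip: (5,0,4)→(4,0,5)
g: reduced (well bottom): (4,0,5) with a≤c, −a<b≤a
reduced forms (4, 0, 5) vs (4, 0, 5) ⇒ equivalent

yes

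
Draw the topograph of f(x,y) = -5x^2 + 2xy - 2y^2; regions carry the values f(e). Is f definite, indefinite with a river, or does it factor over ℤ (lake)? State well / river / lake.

D = b²−4ac = 2² − 4·(-5)·(-2) = -36
D < 0 ⇒ definite ⇒ every region one sign ⇒ single well

well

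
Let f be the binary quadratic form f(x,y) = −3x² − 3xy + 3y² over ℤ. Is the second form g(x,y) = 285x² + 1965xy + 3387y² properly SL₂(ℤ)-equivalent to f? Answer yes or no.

D₁ = 45, D₂ = 45
river cycle of f (length 2): (3, 3, -3), (-3, 3, 3)
river cycle of g (length 2): (3, 3, -3), (-3, 3, 3)
cycles coincide ⇒ equivalent

yes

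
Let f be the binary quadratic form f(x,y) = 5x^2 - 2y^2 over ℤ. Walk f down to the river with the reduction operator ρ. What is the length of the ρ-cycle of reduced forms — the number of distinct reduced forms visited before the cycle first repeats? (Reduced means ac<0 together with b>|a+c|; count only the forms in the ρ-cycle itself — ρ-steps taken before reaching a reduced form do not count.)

D = 40, ⌊√D⌋ = 6
descent: ρ → (-2,4,3)  [lands on river]
river: ρ → (3,2,-3)
river: ρ → (-3,4,2)
river: ρ → (2,4,-3)
river: ρ → (-3,2,3)
river: ρ → (3,4,-2)
ρ-cycle length = 6 (tail of 1 descent step not counted)

6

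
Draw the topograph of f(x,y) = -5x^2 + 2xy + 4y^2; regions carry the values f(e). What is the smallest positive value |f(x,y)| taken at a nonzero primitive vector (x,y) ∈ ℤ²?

river: ρ → (4,6,-3)
river: ρ → (-3,6,4)
river: ρ → (4,2,-5)
river: ρ → (-5,8,1)
river: ρ → (1,8,-5)
river: ρ → (-5,2,4)
closes: descent 0, river 6
min |a| on river = 1

1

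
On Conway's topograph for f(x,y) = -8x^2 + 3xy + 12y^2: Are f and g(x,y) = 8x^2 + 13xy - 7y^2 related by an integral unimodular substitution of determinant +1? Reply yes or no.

D₁ = 393, D₂ = 393
river cycle of f (length 16): (-8, 19, 1), (1, 19, -8), (-8, 13, 7), (7, 15, -6), (-6, 9, 13), (13, 17, -2), (-2, 19, 4), (4, 13, -14), (-14, 15, 3), (3, 15, -14), … (6 more)
river cycle of g (length 16): (-7, 15, 6), (6, 9, -13), (-13, 17, 2), (2, 19, -4), (-4, 13, 14), (14, 15, -3), (-3, 15, 14), (14, 13, -4), (-4, 19, 2), (2, 17, -13), … (6 more)
cycles differ ⇒ inequivalent

no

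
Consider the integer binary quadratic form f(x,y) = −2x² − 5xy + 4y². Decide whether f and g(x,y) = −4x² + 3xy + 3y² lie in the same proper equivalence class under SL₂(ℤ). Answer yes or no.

D₁ = 57, D₂ = 57
river cycle of f (length 6): (4, 5, -2), (-2, 7, 1), (1, 7, -2), (-2, 5, 4), (4, 3, -3), (-3, 3, 4)
river cycle of g (length 6): (3, 3, -4), (-4, 5, 2), (2, 7, -1), (-1, 7, 2), (2, 5, -4), (-4, 3, 3)
cycles differ ⇒ inequivalent

no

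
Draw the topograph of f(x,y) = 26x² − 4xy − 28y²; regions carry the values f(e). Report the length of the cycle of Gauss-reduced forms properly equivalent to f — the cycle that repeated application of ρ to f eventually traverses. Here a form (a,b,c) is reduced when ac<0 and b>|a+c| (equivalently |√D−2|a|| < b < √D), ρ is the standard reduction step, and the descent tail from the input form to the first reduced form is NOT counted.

D = 2928, ⌊√D⌋ = 54
descent: ρ → (-28,4,26)  [lands on river]
river: ρ → (26,48,-6)
river: ρ → (-6,48,26)
river: ρ → (26,4,-28)
river: ρ → (-28,52,2)
river: ρ → (2,52,-28)
ρ-cycle length = 6 (tail of 1 descent step not counted)

6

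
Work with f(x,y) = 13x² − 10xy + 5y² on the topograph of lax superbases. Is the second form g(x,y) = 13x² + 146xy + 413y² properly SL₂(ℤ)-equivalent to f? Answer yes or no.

D₁ = -160, D₂ = -160
f: flip: (13,-10,5)→(5,10,13)
f: translate: b→0 (≡10 mod 10), so (5,10,13)→(5,0,8)
f: reduced (well bottom): (5,0,8) with a≤c, −a<b≤a
g: translate: b→-10 (≡146 mod 26), so (13,146,413)→(13,-10,5)
g: flip: (13,-10,5)→(5,10,13)
g: translate: b→0 (≡10 mod 10), so (5,10,13)→(5,0,8)
g: reduced (well bottom): (5,0,8) with a≤c, −a<b≤a
reduced forms (5, 0, 8) vs (5, 0, 8) ⇒ equivalent

yes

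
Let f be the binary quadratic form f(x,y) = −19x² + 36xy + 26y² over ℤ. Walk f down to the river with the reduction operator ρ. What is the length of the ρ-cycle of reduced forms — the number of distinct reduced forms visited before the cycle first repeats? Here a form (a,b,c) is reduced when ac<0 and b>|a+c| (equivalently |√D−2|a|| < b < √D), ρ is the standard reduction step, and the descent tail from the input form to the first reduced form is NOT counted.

D = 3272, ⌊√D⌋ = 57
river: ρ → (26,16,-29)
river: ρ → (-29,42,13)
river: ρ → (13,36,-38)
river: ρ → (-38,40,11)
river: ρ → (11,48,-22)
river: ρ → (-22,40,19)
river: ρ → (19,36,-26)
river: ρ → (-26,16,29)
river: ρ → (29,42,-13)
river: ρ → (-13,36,38)
river: ρ → (38,40,-11)
river: ρ → (-11,48,22)
river: ρ → (22,40,-19)
river: ρ → (-19,36,26)
ρ-cycle length = 14 (tail of 0 descent steps not counted)

14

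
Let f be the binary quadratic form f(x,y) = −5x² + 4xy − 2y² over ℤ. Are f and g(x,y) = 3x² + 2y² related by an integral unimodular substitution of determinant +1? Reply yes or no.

D₁ = -24, D₂ = -24
f is negative-definite; reduce −f:
−f: flip: (5,-4,2)→(2,4,5)
−f: translate: b→0 (≡4 mod 4), so (2,4,5)→(2,0,3)
−f: reduced (well bottom): (2,0,3) with a≤c, −a<b≤a
flip sign back: reduced form of f is (-2,0,-3)
g: flip: (3,0,2)→(2,0,3)
g: reduced (well bottom): (2,0,3) with a≤c, −a<b≤a
reduced forms (-2, 0, -3) vs (2, 0, 3) ⇒ inequivalent

no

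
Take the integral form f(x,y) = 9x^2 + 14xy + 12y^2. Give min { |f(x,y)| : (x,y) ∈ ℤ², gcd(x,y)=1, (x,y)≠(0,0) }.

translate: b→-4 (≡14 mod 18), so (9,14,12)→(9,-4,7)
flip: (9,-4,7)→(7,4,9)
reduced (well bottom): (7,4,9) with a≤c, −a<b≤a
well minimum = a = 7

7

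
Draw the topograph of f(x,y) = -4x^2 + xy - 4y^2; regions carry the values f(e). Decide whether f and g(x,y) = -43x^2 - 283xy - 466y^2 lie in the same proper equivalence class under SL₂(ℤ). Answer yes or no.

D₁ = -63, D₂ = -63
f is negative-definite; reduce −f:
−f: flip: (4,-1,4)→(4,1,4)
−f: reduced (well bottom): (4,1,4) with a≤c, −a<b≤a
flip sign back: reduced form of f is (-4,-1,-4)
g is negative-definite; reduce −g:
−g: translate: b→25 (≡283 mod 86), so (43,283,466)→(43,25,4)
−g: flip: (43,25,4)→(4,-25,43)
−g: translate: b→-1 (≡-25 mod 8), so (4,-25,43)→(4,-1,4)
−g: flip: (4,-1,4)→(4,1,4)
−g: reduced (well bottom): (4,1,4) with a≤c, −a<b≤a
flip sign back: reduced form of g is (-4,-1,-4)
reduced forms (-4, -1, -4) vs (-4, -1, -4) ⇒ equivalent

yes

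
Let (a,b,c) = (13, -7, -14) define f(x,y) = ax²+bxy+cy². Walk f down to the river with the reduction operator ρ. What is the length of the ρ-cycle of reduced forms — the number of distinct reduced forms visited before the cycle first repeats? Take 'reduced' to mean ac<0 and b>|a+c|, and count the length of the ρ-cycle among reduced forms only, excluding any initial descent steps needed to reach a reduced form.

D = 777, ⌊√D⌋ = 27
descent: ρ → (-14,7,13)  [lands on river]
river: ρ → (13,19,-8)
river: ρ → (-8,13,19)
river: ρ → (19,25,-2)
river: ρ → (-2,27,6)
river: ρ → (6,21,-14)
ρ-cycle length = 6 (tail of 1 descent step not counted)

6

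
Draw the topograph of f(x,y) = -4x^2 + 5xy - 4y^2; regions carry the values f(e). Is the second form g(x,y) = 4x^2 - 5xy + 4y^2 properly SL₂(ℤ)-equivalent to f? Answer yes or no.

D₁ = -39, D₂ = -39
f is negative-definite; reduce −f:
−f: translate: b→3 (≡-5 mod 8), so (4,-5,4)→(4,3,3)
−f: flip: (4,3,3)→(3,-3,4)
−f: translate: b→3 (≡-3 mod 6), so (3,-3,4)→(3,3,4)
−f: reduced (well bottom): (3,3,4) with a≤c, −a<b≤a
flip sign back: reduced form of f is (-3,-3,-4)
g: translate: b→3 (≡-5 mod 8), so (4,-5,4)→(4,3,3)
g: flip: (4,3,3)→(3,-3,4)
g: translate: b→3 (≡-3 mod 6), so (3,-3,4)→(3,3,4)
g: reduced (well bottom): (3,3,4) with a≤c, −a<b≤a
reduced forms (-3, -3, -4) vs (3, 3, 4) ⇒ inequivalent

no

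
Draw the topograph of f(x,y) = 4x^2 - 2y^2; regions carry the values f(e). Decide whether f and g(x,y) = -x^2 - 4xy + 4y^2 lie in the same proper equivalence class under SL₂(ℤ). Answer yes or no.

D₁ = 32, D₂ = 32
river cycle of f (length 2): (-2, 4, 2), (2, 4, -2)
river cycle of g (length 2): (4, 4, -1), (-1, 4, 4)
cycles differ ⇒ inequivalent

no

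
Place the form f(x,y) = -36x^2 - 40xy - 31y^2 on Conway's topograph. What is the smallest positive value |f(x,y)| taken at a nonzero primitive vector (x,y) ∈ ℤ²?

translate: b→-32 (≡40 mod 72), so (36,40,31)→(36,-32,27)
flip: (36,-32,27)→(27,32,36)
translate: b→-22 (≡32 mod 54), so (27,32,36)→(27,-22,31)
reduced (well bottom): (27,-22,31) with a≤c, −a<b≤a
well minimum |f| = |-27| = 27 (negative-definite)

27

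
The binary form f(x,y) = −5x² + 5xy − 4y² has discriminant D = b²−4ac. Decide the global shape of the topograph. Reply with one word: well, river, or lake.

D = b²−4ac = 5² − 4·(-5)·(-4) = -55
D < 0 ⇒ definite ⇒ every region one sign ⇒ single well

well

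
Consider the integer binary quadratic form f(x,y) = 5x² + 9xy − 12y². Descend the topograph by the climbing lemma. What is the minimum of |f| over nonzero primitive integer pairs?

river: ρ → (-12,15,2)
river: ρ → (2,17,-4)
river: ρ → (-4,15,6)
river: ρ → (6,9,-10)
river: ρ → (-10,11,5)
river: ρ → (5,9,-12)
closes: descent 0, river 6
min |a| on river = 2

2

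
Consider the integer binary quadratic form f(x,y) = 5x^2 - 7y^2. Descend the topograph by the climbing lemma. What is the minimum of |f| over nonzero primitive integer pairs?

descent: ρ → (-7,0,5)
descent: ρ → (5,10,-2)  [lands on river]
river: ρ → (-2,10,5)
closes: descent 2, river 2
min |a| on river = 2

2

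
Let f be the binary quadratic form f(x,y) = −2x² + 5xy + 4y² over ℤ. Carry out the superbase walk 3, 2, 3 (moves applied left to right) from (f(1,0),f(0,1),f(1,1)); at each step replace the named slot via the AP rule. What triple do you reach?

start (-2,4,7) = (f(1,0),f(0,1),f(1,1))
replace slot 3: 2·((-2)+4) − 7 = -3 → (-2,4,-3)
replace slot 2: 2·((-2)+(-3)) − 4 = -14 → (-2,-14,-3)
replace slot 3: 2·((-2)+(-14)) − (-3) = -29 → (-2,-14,-29)

-2,-14,-29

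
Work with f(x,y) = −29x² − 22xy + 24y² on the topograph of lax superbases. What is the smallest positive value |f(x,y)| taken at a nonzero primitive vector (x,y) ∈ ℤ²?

descent: ρ → (24,22,-29)  [lands on river]
river: ρ → (-29,36,17)
river: ρ → (17,32,-33)
river: ρ → (-33,34,16)
river: ρ → (16,30,-37)
river: ρ → (-37,44,9)
river: ρ → (9,46,-32)
river: ρ → (-32,18,23)
river: ρ → (23,28,-27)
river: ρ → (-27,26,24)
closes: descent 1, river 10
min |a| on river = 9

9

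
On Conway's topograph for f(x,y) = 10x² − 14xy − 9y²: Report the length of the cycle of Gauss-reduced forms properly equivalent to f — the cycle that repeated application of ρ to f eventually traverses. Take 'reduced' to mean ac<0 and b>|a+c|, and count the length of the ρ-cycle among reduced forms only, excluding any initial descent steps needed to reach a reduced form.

D = 556, ⌊√D⌋ = 23
descent: ρ → (-9,14,10)  [lands on river]
river: ρ → (10,6,-13)
river: ρ → (-13,20,3)
river: ρ → (3,22,-6)
river: ρ → (-6,14,15)
river: ρ → (15,16,-5)
river: ρ → (-5,14,18)
river: ρ → (18,22,-1)
river: ρ → (-1,22,18)
river: ρ → (18,14,-5)
river: ρ → (-5,16,15)
river: ρ → (15,14,-6)
river: ρ → (-6,22,3)
river: ρ → (3,20,-13)
river: ρ → (-13,6,10)
river: ρ → (10,14,-9)
river: ρ → (-9,22,2)
river: ρ → (2,22,-9)
ρ-cycle length = 18 (tail of 1 descent step not counted)

18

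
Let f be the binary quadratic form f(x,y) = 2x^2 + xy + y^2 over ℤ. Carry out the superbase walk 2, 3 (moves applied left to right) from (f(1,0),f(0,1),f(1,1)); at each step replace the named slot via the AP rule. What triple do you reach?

start (2,1,4) = (f(1,0),f(0,1),f(1,1))
replace slot 2: 2·(2+4) − 1 = 11 → (2,11,4)
replace slot 3: 2·(2+11) − 4 = 22 → (2,11,22)

2,11,22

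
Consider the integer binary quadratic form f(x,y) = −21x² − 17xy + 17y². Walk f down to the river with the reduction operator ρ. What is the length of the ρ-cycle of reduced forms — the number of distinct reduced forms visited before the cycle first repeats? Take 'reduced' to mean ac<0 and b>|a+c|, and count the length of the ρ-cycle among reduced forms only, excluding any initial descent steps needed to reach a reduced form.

D = 1717, ⌊√D⌋ = 41
descent: ρ → (17,17,-21)  [lands on river]
river: ρ → (-21,25,13)
river: ρ → (13,27,-19)
river: ρ → (-19,11,21)
river: ρ → (21,31,-9)
river: ρ → (-9,41,1)
river: ρ → (1,41,-9)
river: ρ → (-9,31,21)
river: ρ → (21,11,-19)
river: ρ → (-19,27,13)
river: ρ → (13,25,-21)
river: ρ → (-21,17,17)
ρ-cycle length = 12 (tail of 1 descent step not counted)

12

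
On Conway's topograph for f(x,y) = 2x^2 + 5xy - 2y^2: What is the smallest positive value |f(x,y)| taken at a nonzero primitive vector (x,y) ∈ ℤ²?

river: ρ → (-2,3,4)
river: ρ → (4,5,-1)
river: ρ → (-1,5,4)
river: ρ → (4,3,-2)
river: ρ → (-2,5,2)
river: ρ → (2,3,-4)
river: ρ → (-4,5,1)
river: ρ → (1,5,-4)
river: ρ → (-4,3,2)
river: ρ → (2,5,-2)
closes: descent 0, river 10
min |a| on river = 1

1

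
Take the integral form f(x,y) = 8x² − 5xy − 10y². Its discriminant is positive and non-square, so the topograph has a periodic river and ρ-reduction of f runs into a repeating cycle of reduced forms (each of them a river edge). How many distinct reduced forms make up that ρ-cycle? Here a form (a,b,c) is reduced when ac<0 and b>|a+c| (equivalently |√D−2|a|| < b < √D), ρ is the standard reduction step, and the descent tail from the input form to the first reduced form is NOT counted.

D = 345, ⌊√D⌋ = 18
descent: ρ → (-10,5,8)  [lands on river]
river: ρ → (8,11,-7)
river: ρ → (-7,17,2)
river: ρ → (2,15,-15)
river: ρ → (-15,15,2)
river: ρ → (2,17,-7)
river: ρ → (-7,11,8)
river: ρ → (8,5,-10)
river: ρ → (-10,15,3)
river: ρ → (3,15,-10)
ρ-cycle length = 10 (tail of 1 descent step not counted)

10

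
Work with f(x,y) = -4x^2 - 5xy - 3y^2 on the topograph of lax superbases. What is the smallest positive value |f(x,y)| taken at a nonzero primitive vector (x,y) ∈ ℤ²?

translate: b→-3 (≡5 mod 8), so (4,5,3)→(4,-3,2)
flip: (4,-3,2)→(2,3,4)
translate: b→-1 (≡3 mod 4), so (2,3,4)→(2,-1,3)
reduced (well bottom): (2,-1,3) with a≤c, −a<b≤a
well minimum |f| = |-2| = 2 (negative-definite)

2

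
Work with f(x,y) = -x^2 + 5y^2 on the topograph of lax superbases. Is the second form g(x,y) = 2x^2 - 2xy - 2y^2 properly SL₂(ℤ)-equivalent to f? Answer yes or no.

D₁ = 20, D₂ = 20
river cycle of f (length 2): (-1, 4, 1), (1, 4, -1)
river cycle of g (length 2): (-2, 2, 2), (2, 2, -2)
cycles differ ⇒ inequivalent

no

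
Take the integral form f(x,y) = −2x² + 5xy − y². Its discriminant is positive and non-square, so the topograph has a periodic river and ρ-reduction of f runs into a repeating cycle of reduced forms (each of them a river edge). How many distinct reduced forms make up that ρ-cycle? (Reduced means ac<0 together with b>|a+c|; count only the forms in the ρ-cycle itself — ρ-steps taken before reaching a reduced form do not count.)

D = 17, ⌊√D⌋ = 4
descent: ρ → (-1,3,2)  [lands on river]
river: ρ → (2,1,-2)
river: ρ → (-2,3,1)
river: ρ → (1,3,-2)
river: ρ → (-2,1,2)
river: ρ → (2,3,-1)
ρ-cycle length = 6 (tail of 1 descent step not counted)

6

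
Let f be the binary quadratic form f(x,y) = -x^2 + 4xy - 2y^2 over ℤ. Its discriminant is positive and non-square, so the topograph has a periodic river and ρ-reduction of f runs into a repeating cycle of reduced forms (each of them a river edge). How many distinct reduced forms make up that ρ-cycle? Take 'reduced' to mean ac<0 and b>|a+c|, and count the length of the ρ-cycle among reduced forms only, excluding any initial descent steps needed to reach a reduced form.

D = 8, ⌊√D⌋ = 2
descent: ρ → (-2,0,1)
descent: ρ → (1,2,-1)  [lands on river]
river: ρ → (-1,2,1)
ρ-cycle length = 2 (tail of 2 descent steps not counted)

2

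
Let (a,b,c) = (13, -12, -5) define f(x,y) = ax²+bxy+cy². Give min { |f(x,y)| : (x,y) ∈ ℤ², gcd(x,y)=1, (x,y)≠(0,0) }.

descent: ρ → (-5,12,13)  [lands on river]
river: ρ → (13,14,-4)
river: ρ → (-4,18,5)
river: ρ → (5,12,-13)
river: ρ → (-13,14,4)
river: ρ → (4,18,-5)
closes: descent 1, river 6
min |a| on river = 4

4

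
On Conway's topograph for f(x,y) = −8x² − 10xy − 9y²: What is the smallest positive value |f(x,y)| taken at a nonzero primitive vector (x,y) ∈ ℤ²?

translate: b→-6 (≡10 mod 16), so (8,10,9)→(8,-6,7)
flip: (8,-6,7)→(7,6,8)
reduced (well bottom): (7,6,8) with a≤c, −a<b≤a
well minimum |f| = |-7| = 7 (negative-definite)

7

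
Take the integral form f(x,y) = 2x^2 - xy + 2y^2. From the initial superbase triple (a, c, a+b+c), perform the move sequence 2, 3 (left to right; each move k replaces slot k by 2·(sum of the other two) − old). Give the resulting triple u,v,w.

start (2,2,3) = (f(1,0),f(0,1),f(1,1))
replace slot 2: 2·(2+3) − 2 = 8 → (2,8,3)
replace slot 3: 2·(2+8) − 3 = 17 → (2,8,17)

2,8,17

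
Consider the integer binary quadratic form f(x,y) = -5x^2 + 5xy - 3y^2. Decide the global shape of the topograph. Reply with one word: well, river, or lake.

D = b²−4ac = 5² − 4·(-5)·(-3) = -35
D < 0 ⇒ definite ⇒ every region one sign ⇒ single well

well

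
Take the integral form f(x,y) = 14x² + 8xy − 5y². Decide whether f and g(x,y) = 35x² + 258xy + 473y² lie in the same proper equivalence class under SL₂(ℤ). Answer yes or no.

D₁ = 344, D₂ = 344
river cycle of f (length 10): (-5, 12, 10), (10, 8, -7), (-7, 6, 11), (11, 16, -2), (-2, 16, 11), (11, 6, -7), (-7, 8, 10), (10, 12, -5), (-5, 18, 1), (1, 18, -5)
river cycle of g (length 10): (1, 18, -5), (-5, 12, 10), (10, 8, -7), (-7, 6, 11), (11, 16, -2), (-2, 16, 11), (11, 6, -7), (-7, 8, 10), (10, 12, -5), (-5, 18, 1)
cycles coincide ⇒ equivalent

yes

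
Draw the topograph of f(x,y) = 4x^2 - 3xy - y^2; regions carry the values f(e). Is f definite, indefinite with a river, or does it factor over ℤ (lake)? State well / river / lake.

D = b²−4ac = (-3)² − 4·4·(-1) = 25
D = 5² is a perfect square ⇒ form factors over ℤ ⇒ lakes

lake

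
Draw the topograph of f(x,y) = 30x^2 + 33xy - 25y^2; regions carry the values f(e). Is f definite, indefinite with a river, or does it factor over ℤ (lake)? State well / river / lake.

D = b²−4ac = 33² − 4·30·(-25) = 4089
D > 0 non-square ⇒ indefinite ⇒ periodic river

river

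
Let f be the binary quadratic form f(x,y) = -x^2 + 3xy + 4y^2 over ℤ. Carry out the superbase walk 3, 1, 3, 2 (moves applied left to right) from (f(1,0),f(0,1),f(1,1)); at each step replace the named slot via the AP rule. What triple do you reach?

start (-1,4,6) = (f(1,0),f(0,1),f(1,1))
replace slot 3: 2·((-1)+4) − 6 = 0 → (-1,4,0)
replace slot 1: 2·(4+0) − (-1) = 9 → (9,4,0)
replace slot 3: 2·(9+4) − 0 = 26 → (9,4,26)
replace slot 2: 2·(9+26) − 4 = 66 → (9,66,26)

9,66,26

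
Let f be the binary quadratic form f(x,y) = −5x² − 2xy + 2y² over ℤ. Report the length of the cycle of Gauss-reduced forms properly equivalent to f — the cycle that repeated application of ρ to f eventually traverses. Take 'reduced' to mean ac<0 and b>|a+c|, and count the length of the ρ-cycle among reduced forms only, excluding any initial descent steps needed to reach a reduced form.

D = 44, ⌊√D⌋ = 6
descent: ρ → (2,6,-1)  [lands on river]
river: ρ → (-1,6,2)
ρ-cycle length = 2 (tail of 1 descent step not counted)

2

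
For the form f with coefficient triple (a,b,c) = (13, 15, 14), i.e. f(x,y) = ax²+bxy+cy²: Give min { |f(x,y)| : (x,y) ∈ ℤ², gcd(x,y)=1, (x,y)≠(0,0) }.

translate: b→-11 (≡15 mod 26), so (13,15,14)→(13,-11,12)
flip: (13,-11,12)→(12,11,13)
reduced (well bottom): (12,11,13) with a≤c, −a<b≤a
well minimum = a = 12

12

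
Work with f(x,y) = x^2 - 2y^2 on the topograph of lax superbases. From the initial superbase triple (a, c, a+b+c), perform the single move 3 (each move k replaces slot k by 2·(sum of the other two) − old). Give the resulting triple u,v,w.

start (1,-2,-1) = (f(1,0),f(0,1),f(1,1))
replace slot 3: 2·(1+(-2)) − (-1) = -1 → (1,-2,-1)

1,-2,-1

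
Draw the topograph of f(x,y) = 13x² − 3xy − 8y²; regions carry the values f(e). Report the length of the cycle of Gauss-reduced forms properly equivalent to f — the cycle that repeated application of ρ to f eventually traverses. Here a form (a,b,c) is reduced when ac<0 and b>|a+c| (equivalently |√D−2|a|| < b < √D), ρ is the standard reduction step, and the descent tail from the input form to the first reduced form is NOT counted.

D = 425, ⌊√D⌋ = 20
descent: ρ → (-8,19,2)  [lands on river]
river: ρ → (2,17,-17)
river: ρ → (-17,17,2)
river: ρ → (2,19,-8)
river: ρ → (-8,13,8)
river: ρ → (8,19,-2)
river: ρ → (-2,17,17)
river: ρ → (17,17,-2)
river: ρ → (-2,19,8)
river: ρ → (8,13,-8)
ρ-cycle length = 10 (tail of 1 descent step not counted)

10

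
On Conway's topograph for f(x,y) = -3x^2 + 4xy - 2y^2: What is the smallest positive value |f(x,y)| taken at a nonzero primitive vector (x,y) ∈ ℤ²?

translate: b→2 (≡-4 mod 6), so (3,-4,2)→(3,2,1)
flip: (3,2,1)→(1,-2,3)
translate: b→0 (≡-2 mod 2), so (1,-2,3)→(1,0,2)
reduced (well bottom): (1,0,2) with a≤c, −a<b≤a
well minimum |f| = |-1| = 1 (negative-definite)

1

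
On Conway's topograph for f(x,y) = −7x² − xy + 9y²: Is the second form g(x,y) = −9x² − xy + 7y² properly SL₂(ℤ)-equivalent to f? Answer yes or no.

D₁ = 253, D₂ = 253
river cycle of f (length 6): (-7, 13, 3), (3, 11, -11), (-11, 11, 3), (3, 13, -7), (-7, 15, 1), (1, 15, -7)
river cycle of g (length 6): (7, 15, -1), (-1, 15, 7), (7, 13, -3), (-3, 11, 11), (11, 11, -3), (-3, 13, 7)
cycles differ ⇒ inequivalent

no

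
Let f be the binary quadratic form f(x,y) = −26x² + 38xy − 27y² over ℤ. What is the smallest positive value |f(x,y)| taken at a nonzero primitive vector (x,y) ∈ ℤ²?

translate: b→14 (≡-38 mod 52), so (26,-38,27)→(26,14,15)
flip: (26,14,15)→(15,-14,26)
reduced (well bottom): (15,-14,26) with a≤c, −a<b≤a
well minimum |f| = |-15| = 15 (negative-definite)

15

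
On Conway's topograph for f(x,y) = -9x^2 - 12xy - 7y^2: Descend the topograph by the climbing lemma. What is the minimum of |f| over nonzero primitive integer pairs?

translate: b→-6 (≡12 mod 18), so (9,12,7)→(9,-6,4)
flip: (9,-6,4)→(4,6,9)
translate: b→-2 (≡6 mod 8), so (4,6,9)→(4,-2,7)
reduced (well bottom): (4,-2,7) with a≤c, −a<b≤a
well minimum |f| = |-4| = 4 (negative-definite)

4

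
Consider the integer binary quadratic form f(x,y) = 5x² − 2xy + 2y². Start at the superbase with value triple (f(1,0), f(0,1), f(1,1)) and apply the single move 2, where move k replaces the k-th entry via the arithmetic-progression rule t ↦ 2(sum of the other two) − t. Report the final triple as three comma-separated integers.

start (5,2,5) = (f(1,0),f(0,1),f(1,1))
replace slot 2: 2·(5+5) − 2 = 18 → (5,18,5)

5,18,5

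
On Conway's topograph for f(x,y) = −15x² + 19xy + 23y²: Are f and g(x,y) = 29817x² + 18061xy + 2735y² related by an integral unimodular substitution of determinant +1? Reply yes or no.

D₁ = 1741, D₂ = 1741
river cycle of f (length 42): (23, 27, -11), (-11, 39, 5), (5, 41, -3), (-3, 37, 31), (31, 25, -9), (-9, 29, 25), (25, 21, -13), (-13, 31, 15), (15, 29, -15), (-15, 31, 13), … (32 more)
river cycle of g (length 42): (23, 27, -11), (-11, 39, 5), (5, 41, -3), (-3, 37, 31), (31, 25, -9), (-9, 29, 25), (25, 21, -13), (-13, 31, 15), (15, 29, -15), (-15, 31, 13), … (32 more)
cycles coincide ⇒ equivalent

yes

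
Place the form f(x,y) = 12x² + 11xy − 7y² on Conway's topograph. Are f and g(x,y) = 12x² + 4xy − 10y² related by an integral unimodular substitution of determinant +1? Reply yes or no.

D₁ = 457, D₂ = 496
discriminants differ ⇒ not SL₂(ℤ)-equivalent

no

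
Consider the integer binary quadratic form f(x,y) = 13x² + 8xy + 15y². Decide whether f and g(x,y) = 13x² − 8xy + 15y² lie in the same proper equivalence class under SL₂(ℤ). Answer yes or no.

D₁ = -716, D₂ = -716
f: reduced (well bottom): (13,8,15) with a≤c, −a<b≤a
g: reduced (well bottom): (13,-8,15) with a≤c, −a<b≤a
reduced forms (13, 8, 15) vs (13, -8, 15) ⇒ inequivalent

no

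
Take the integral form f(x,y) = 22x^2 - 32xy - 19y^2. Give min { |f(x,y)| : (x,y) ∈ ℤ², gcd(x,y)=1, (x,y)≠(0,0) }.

descent: ρ → (-19,32,22)  [lands on river]
river: ρ → (22,12,-29)
river: ρ → (-29,46,5)
river: ρ → (5,44,-38)
river: ρ → (-38,32,11)
river: ρ → (11,34,-35)
river: ρ → (-35,36,10)
river: ρ → (10,44,-19)
closes: descent 1, river 8
min |a| on river = 5

5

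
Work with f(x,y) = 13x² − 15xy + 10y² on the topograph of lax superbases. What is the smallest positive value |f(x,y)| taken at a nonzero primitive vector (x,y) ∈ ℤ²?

translate: b→11 (≡-15 mod 26), so (13,-15,10)→(13,11,8)
flip: (13,11,8)→(8,-11,13)
translate: b→5 (≡-11 mod 16), so (8,-11,13)→(8,5,10)
reduced (well bottom): (8,5,10) with a≤c, −a<b≤a
well minimum = a = 8

8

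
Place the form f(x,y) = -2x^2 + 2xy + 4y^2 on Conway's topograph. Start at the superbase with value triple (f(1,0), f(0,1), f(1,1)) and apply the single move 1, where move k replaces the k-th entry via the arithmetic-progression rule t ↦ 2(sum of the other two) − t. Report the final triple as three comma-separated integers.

start (-2,4,4) = (f(1,0),f(0,1),f(1,1))
replace slot 1: 2·(4+4) − (-2) = 18 → (18,4,4)

18,4,4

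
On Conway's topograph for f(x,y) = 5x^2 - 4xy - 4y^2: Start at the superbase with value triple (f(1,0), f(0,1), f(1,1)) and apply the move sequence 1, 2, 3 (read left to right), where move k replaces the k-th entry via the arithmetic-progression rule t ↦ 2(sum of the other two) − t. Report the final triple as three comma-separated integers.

start (5,-4,-3) = (f(1,0),f(0,1),f(1,1))
replace slot 1: 2·((-4)+(-3)) − 5 = -19 → (-19,-4,-3)
replace slot 2: 2·((-19)+(-3)) − (-4) = -40 → (-19,-40,-3)
replace slot 3: 2·((-19)+(-40)) − (-3) = -115 → (-19,-40,-115)

-19,-40,-115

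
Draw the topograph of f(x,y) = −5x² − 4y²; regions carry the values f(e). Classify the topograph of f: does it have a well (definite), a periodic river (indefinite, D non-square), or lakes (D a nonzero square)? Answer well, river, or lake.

D = b²−4ac = 0² − 4·(-5)·(-4) = -80
D < 0 ⇒ definite ⇒ every region one sign ⇒ single well

well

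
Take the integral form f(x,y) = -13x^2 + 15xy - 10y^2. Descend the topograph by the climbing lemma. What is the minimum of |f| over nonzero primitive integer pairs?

translate: b→11 (≡-15 mod 26), so (13,-15,10)→(13,11,8)
flip: (13,11,8)→(8,-11,13)
translate: b→5 (≡-11 mod 16), so (8,-11,13)→(8,5,10)
reduced (well bottom): (8,5,10) with a≤c, −a<b≤a
well minimum |f| = |-8| = 8 (negative-definite)

8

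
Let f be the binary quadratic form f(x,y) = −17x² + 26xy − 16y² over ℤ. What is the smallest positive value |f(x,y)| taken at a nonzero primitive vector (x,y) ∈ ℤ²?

translate: b→8 (≡-26 mod 34), so (17,-26,16)→(17,8,7)
flip: (17,8,7)→(7,-8,17)
translate: b→6 (≡-8 mod 14), so (7,-8,17)→(7,6,16)
reduced (well bottom): (7,6,16) with a≤c, −a<b≤a
well minimum |f| = |-7| = 7 (negative-definite)

7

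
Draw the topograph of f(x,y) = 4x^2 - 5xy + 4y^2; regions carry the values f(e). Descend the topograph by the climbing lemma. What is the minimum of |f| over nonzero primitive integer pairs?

translate: b→3 (≡-5 mod 8), so (4,-5,4)→(4,3,3)
flip: (4,3,3)→(3,-3,4)
translate: b→3 (≡-3 mod 6), so (3,-3,4)→(3,3,4)
reduced (well bottom): (3,3,4) with a≤c, −a<b≤a
well minimum = a = 3

3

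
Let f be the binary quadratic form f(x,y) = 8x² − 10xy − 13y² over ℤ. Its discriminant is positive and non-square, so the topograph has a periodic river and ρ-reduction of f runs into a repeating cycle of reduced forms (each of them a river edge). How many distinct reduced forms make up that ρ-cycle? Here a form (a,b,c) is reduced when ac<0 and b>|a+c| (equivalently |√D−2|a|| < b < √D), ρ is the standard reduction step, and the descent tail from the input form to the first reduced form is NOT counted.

D = 516, ⌊√D⌋ = 22
descent: ρ → (-13,10,8)  [lands on river]
river: ρ → (8,22,-1)
river: ρ → (-1,22,8)
river: ρ → (8,10,-13)
river: ρ → (-13,16,5)
river: ρ → (5,14,-16)
river: ρ → (-16,18,3)
river: ρ → (3,18,-16)
river: ρ → (-16,14,5)
river: ρ → (5,16,-13)
ρ-cycle length = 10 (tail of 1 descent step not counted)

10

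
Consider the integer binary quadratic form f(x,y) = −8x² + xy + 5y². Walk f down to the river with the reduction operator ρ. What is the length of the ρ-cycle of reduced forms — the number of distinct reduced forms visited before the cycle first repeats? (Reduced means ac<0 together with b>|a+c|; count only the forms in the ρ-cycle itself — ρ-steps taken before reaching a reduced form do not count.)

D = 161, ⌊√D⌋ = 12
descent: ρ → (5,9,-4)  [lands on river]
river: ρ → (-4,7,7)
river: ρ → (7,7,-4)
river: ρ → (-4,9,5)
river: ρ → (5,11,-2)
river: ρ → (-2,9,10)
river: ρ → (10,11,-1)
river: ρ → (-1,11,10)
river: ρ → (10,9,-2)
river: ρ → (-2,11,5)
ρ-cycle length = 10 (tail of 1 descent step not counted)

10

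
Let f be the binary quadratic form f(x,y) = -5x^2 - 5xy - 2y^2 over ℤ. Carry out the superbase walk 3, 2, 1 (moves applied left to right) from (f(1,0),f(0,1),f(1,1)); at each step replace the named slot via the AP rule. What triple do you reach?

start (-5,-2,-12) = (f(1,0),f(0,1),f(1,1))
replace slot 3: 2·((-5)+(-2)) − (-12) = -2 → (-5,-2,-2)
replace slot 2: 2·((-5)+(-2)) − (-2) = -12 → (-5,-12,-2)
replace slot 1: 2·((-12)+(-2)) − (-5) = -23 → (-23,-12,-2)

-23,-12,-2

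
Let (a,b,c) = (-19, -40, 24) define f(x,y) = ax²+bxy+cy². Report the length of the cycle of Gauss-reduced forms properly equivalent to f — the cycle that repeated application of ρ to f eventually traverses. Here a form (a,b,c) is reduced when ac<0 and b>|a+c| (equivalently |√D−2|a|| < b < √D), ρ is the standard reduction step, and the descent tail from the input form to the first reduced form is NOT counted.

D = 3424, ⌊√D⌋ = 58
descent: ρ → (24,40,-19)  [lands on river]
river: ρ → (-19,36,28)
river: ρ → (28,20,-27)
river: ρ → (-27,34,21)
river: ρ → (21,50,-11)
river: ρ → (-11,38,45)
river: ρ → (45,52,-4)
river: ρ → (-4,52,45)
river: ρ → (45,38,-11)
river: ρ → (-11,50,21)
river: ρ → (21,34,-27)
river: ρ → (-27,20,28)
river: ρ → (28,36,-19)
river: ρ → (-19,40,24)
river: ρ → (24,56,-3)
river: ρ → (-3,58,5)
river: ρ → (5,52,-36)
river: ρ → (-36,20,21)
river: ρ → (21,22,-35)
river: ρ → (-35,48,8)
river: ρ → (8,48,-35)
river: ρ → (-35,22,21)
river: ρ → (21,20,-36)
river: ρ → (-36,52,5)
river: ρ → (5,58,-3)
river: ρ → (-3,56,24)
ρ-cycle length = 26 (tail of 1 descent step not counted)

26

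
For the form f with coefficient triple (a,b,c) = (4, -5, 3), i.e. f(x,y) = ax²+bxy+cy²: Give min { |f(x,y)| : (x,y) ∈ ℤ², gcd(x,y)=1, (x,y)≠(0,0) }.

translate: b→3 (≡-5 mod 8), so (4,-5,3)→(4,3,2)
flip: (4,3,2)→(2,-3,4)
translate: b→1 (≡-3 mod 4), so (2,-3,4)→(2,1,3)
reduced (well bottom): (2,1,3) with a≤c, −a<b≤a
well minimum = a = 2

2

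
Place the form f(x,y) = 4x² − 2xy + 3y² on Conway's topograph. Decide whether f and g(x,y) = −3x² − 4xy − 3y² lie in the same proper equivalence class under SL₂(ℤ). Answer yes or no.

D₁ = -44, D₂ = -20
discriminants differ ⇒ not SL₂(ℤ)-equivalent

no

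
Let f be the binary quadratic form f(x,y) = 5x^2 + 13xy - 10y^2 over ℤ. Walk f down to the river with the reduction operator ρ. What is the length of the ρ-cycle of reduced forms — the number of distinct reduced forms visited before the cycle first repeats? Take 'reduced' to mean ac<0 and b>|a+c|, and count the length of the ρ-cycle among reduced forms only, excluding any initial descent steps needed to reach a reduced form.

D = 369, ⌊√D⌋ = 19
river: ρ → (-10,7,8)
river: ρ → (8,9,-9)
river: ρ → (-9,9,8)
river: ρ → (8,7,-10)
river: ρ → (-10,13,5)
river: ρ → (5,17,-4)
river: ρ → (-4,15,9)
river: ρ → (9,3,-10)
river: ρ → (-10,17,2)
river: ρ → (2,19,-1)
river: ρ → (-1,19,2)
river: ρ → (2,17,-10)
river: ρ → (-10,3,9)
river: ρ → (9,15,-4)
river: ρ → (-4,17,5)
river: ρ → (5,13,-10)
ρ-cycle length = 16 (tail of 0 descent steps not counted)

16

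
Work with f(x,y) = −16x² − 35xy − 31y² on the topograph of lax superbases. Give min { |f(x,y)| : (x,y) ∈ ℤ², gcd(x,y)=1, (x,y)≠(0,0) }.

translate: b→3 (≡35 mod 32), so (16,35,31)→(16,3,12)
flip: (16,3,12)→(12,-3,16)
reduced (well bottom): (12,-3,16) with a≤c, −a<b≤a
well minimum |f| = |-12| = 12 (negative-definite)

12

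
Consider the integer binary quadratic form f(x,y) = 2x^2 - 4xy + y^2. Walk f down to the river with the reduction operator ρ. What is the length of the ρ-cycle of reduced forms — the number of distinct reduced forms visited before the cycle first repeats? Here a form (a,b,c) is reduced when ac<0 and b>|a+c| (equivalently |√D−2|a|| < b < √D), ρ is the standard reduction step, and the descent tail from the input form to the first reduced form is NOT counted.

D = 8, ⌊√D⌋ = 2
descent: ρ → (1,2,-1)  [lands on river]
river: ρ → (-1,2,1)
ρ-cycle length = 2 (tail of 1 descent step not counted)

2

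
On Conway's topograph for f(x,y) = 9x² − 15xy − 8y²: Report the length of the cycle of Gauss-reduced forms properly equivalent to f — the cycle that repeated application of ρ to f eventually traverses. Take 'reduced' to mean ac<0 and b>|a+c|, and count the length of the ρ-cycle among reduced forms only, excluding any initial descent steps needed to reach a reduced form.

D = 513, ⌊√D⌋ = 22
descent: ρ → (-8,15,9)  [lands on river]
river: ρ → (9,21,-2)
river: ρ → (-2,19,19)
river: ρ → (19,19,-2)
river: ρ → (-2,21,9)
river: ρ → (9,15,-8)
river: ρ → (-8,17,7)
river: ρ → (7,11,-14)
river: ρ → (-14,17,4)
river: ρ → (4,15,-18)
river: ρ → (-18,21,1)
river: ρ → (1,21,-18)
river: ρ → (-18,15,4)
river: ρ → (4,17,-14)
river: ρ → (-14,11,7)
river: ρ → (7,17,-8)
ρ-cycle length = 16 (tail of 1 descent step not counted)

16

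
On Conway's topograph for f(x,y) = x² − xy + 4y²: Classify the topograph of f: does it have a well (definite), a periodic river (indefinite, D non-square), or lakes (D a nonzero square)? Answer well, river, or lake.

D = b²−4ac = (-1)² − 4·1·4 = -15
D < 0 ⇒ definite ⇒ every region one sign ⇒ single well

well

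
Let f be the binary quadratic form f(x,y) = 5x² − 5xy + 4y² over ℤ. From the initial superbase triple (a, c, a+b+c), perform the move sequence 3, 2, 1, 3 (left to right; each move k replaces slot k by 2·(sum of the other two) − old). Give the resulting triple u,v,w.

start (5,4,4) = (f(1,0),f(0,1),f(1,1))
replace slot 3: 2·(5+4) − 4 = 14 → (5,4,14)
replace slot 2: 2·(5+14) − 4 = 34 → (5,34,14)
replace slot 1: 2·(34+14) − 5 = 91 → (91,34,14)
replace slot 3: 2·(91+34) − 14 = 236 → (91,34,236)

91,34,236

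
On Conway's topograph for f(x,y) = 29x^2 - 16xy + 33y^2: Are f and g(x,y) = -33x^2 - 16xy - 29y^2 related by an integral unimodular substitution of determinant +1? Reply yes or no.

D₁ = -3572, D₂ = -3572
f: reduced (well bottom): (29,-16,33) with a≤c, −a<b≤a
g is negative-definite; reduce −g:
−g: flip: (33,16,29)→(29,-16,33)
−g: reduced (well bottom): (29,-16,33) with a≤c, −a<b≤a
flip sign back: reduced form of g is (-29,16,-33)
reduced forms (29, -16, 33) vs (-29, 16, -33) ⇒ inequivalent

no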